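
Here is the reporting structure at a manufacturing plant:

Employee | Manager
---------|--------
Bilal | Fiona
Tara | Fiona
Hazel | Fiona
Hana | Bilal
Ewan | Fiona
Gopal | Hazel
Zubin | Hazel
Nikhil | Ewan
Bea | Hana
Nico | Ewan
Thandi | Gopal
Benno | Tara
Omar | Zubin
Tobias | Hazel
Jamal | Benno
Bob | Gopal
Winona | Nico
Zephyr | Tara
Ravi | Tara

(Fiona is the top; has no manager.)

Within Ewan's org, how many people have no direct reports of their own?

The people in Ewan's organization with no one reporting to them are Winona, Nikhil. That is 2.

2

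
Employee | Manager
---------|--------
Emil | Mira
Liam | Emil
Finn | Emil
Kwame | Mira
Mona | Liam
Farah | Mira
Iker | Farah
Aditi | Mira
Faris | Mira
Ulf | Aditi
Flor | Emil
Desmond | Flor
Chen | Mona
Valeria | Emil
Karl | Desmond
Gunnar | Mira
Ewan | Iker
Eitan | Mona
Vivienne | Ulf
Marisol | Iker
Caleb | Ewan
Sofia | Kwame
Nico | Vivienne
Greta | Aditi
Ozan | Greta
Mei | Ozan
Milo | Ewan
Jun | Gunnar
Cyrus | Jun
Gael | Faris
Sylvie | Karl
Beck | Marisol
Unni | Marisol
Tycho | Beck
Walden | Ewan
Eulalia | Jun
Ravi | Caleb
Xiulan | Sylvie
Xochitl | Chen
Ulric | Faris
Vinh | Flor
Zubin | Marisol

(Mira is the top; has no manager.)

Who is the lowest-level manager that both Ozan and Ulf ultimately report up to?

Ozan's chain of managers is Greta, Aditi, Mira. Ulf's chain of managers is Aditi, Mira. The first manager that appears in both chains is Aditi.

Aditi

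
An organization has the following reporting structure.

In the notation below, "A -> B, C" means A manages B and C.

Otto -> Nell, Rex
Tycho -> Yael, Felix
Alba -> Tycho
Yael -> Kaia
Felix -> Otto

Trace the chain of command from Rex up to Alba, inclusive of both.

Rex -> Otto -> Felix -> Tycho -> Alba

Rex reports to Otto. Otto reports to Felix. Felix reports to Tycho. Tycho reports to Alba. Alba is at the top.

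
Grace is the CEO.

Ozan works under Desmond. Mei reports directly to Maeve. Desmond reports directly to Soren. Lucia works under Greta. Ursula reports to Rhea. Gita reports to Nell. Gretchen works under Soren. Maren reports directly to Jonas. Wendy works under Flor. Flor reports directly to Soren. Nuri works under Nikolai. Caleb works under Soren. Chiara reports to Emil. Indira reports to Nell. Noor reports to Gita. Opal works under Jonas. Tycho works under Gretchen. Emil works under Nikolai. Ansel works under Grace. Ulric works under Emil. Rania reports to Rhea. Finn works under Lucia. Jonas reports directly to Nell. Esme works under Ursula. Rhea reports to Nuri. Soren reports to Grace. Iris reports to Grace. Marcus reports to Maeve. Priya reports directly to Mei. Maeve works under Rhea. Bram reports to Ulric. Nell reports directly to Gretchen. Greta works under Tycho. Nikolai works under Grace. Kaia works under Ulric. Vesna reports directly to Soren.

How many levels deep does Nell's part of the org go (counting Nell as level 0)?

The longest chain under Nell runs Nell → Gita → Noor, which is 2 levels below Nell.

2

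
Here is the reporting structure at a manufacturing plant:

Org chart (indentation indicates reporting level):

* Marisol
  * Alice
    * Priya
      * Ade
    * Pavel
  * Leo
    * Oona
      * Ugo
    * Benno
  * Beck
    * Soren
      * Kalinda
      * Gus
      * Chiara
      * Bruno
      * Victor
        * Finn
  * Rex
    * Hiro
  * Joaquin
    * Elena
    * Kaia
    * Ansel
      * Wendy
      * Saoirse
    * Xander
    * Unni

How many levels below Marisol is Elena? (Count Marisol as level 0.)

2

Chain from Elena up to Marisol: Elena → Joaquin → Marisol. That is 2 steps up, so Elena is 2 levels below Marisol.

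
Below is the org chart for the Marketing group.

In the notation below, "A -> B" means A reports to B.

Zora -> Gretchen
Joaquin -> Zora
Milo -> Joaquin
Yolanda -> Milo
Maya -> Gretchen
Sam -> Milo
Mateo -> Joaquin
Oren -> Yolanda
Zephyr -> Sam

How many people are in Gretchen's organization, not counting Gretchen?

Gretchen directly manages Zora, Maya. Under Zora: Joaquin, Mateo, Milo, Sam, Zephyr, Yolanda, Oren (7). Maya has no reports. So Gretchen's organization is 2 direct reports plus everyone under them: 8 + 1 = 9.

9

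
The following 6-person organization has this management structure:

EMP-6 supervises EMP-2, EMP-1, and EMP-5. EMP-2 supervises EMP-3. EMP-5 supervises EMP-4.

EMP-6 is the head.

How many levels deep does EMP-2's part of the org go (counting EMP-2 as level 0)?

The longest chain under EMP-2 runs EMP-2 → EMP-3, which is 1 level below EMP-2.

1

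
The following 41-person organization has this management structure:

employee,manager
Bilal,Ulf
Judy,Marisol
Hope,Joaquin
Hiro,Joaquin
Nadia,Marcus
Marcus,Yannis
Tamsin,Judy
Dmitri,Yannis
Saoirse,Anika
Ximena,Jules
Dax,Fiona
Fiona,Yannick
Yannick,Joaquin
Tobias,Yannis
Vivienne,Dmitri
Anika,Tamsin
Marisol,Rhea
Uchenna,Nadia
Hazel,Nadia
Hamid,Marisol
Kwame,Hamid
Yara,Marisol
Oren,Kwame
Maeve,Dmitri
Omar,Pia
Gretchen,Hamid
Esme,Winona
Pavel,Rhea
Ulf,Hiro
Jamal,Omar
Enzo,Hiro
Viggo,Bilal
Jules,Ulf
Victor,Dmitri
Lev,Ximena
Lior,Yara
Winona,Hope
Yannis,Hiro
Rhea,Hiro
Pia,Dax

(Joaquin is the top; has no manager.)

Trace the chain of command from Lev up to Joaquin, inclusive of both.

Lev reports to Ximena. Ximena reports to Jules. Jules reports to Ulf. Ulf reports to Hiro. Hiro reports to Joaquin. Joaquin is at the top.

Lev -> Ximena -> Jules -> Ulf -> Hiro -> Joaquin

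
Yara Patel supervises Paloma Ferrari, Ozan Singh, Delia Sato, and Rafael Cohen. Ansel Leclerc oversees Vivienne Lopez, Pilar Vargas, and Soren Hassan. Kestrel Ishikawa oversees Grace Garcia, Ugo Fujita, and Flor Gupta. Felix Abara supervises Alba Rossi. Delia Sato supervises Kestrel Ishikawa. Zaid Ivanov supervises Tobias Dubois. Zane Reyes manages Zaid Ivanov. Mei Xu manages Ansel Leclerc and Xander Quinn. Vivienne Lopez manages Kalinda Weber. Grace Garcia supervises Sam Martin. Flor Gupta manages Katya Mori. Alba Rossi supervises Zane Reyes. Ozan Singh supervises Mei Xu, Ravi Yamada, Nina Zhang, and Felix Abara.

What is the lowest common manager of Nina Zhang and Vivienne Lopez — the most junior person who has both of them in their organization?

Nina Zhang's chain of managers is Ozan Singh, Yara Patel. Vivienne Lopez's chain of managers is Ansel Leclerc, Mei Xu, Ozan Singh, Yara Patel. The first manager that appears in both chains is Ozan Singh.

Ozan Singh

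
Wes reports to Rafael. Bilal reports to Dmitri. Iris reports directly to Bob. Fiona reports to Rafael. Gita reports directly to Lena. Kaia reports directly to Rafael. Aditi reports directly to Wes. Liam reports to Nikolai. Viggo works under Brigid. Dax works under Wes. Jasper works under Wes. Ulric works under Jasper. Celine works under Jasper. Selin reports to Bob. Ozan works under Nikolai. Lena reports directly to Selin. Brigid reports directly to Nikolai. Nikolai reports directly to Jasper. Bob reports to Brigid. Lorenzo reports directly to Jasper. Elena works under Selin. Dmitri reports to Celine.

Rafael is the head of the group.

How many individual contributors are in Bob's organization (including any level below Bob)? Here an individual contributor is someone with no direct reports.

The people in Bob's organization with no one reporting to them are Iris, Gita, Elena. That is 3.

3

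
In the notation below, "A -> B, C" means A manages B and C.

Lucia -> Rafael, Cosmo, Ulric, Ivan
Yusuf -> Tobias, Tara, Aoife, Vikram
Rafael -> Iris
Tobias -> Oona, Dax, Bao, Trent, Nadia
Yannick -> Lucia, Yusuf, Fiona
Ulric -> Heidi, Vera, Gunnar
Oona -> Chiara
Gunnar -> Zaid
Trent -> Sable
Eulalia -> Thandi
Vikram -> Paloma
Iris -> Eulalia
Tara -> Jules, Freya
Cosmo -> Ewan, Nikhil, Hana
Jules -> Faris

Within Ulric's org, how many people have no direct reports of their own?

3

The people in Ulric's organization with no one reporting to them are Zaid, Vera, Heidi. That is 3.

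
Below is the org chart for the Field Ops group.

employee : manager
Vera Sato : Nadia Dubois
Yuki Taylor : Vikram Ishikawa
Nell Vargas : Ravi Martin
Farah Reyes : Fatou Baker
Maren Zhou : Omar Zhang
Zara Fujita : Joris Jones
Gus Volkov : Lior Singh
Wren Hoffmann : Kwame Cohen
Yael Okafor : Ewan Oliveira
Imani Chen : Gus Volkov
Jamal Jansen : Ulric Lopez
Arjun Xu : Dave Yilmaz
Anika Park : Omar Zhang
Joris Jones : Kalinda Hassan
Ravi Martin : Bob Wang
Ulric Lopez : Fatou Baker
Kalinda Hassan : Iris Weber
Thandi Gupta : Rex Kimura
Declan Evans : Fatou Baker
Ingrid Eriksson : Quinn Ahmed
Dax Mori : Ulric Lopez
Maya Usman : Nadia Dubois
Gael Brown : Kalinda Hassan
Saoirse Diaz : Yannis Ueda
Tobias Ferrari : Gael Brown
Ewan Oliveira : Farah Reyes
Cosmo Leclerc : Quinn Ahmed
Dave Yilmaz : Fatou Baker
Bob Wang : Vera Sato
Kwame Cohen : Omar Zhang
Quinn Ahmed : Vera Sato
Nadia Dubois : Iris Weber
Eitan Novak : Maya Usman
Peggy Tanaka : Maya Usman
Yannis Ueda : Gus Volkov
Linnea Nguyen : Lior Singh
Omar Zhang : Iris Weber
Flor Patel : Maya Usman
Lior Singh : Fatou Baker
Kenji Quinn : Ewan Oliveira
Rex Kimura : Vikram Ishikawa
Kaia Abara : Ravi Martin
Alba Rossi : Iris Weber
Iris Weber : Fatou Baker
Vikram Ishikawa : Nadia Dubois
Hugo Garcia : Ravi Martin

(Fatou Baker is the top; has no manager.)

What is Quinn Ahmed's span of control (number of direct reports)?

Quinn Ahmed directly manages Cosmo Leclerc, Ingrid Eriksson. That is 2 direct reports.

2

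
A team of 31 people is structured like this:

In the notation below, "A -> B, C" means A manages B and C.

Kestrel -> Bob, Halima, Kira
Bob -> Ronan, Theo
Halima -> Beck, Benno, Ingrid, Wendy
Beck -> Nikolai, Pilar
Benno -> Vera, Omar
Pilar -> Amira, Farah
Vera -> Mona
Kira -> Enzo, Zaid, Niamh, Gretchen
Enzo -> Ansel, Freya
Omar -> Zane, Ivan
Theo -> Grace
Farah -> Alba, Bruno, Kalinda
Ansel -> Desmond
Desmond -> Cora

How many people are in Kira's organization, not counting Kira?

8

Kira directly manages Enzo, Zaid, Niamh, Gretchen. Under Enzo: Freya, Ansel, Desmond, Cora (4). Zaid has no reports. Niamh has no reports. Gretchen has no reports. So Kira's organization is 4 direct reports plus everyone under them: 5 + 1 + 1 + 1 = 8.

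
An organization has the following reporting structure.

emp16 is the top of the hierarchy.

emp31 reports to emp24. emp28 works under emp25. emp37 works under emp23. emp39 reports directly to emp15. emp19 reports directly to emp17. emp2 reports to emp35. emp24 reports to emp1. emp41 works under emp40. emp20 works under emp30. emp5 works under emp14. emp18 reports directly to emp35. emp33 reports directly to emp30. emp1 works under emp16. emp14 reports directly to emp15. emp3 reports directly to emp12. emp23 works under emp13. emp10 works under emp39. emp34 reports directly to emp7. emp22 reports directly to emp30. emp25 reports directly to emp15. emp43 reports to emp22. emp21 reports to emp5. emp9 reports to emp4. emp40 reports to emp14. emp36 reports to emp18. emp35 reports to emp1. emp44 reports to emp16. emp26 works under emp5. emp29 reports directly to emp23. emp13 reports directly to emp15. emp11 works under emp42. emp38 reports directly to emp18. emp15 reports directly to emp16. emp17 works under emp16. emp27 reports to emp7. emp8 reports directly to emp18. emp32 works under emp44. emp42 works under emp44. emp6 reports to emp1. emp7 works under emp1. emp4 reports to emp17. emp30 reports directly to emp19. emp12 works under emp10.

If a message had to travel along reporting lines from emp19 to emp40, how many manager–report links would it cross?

5

emp19 is 2 levels below emp16, and emp40 is 3 levels below emp16 (their lowest common manager). The shortest path runs up from emp19 to emp16 and back down to emp40: 2 + 3 = 5 links.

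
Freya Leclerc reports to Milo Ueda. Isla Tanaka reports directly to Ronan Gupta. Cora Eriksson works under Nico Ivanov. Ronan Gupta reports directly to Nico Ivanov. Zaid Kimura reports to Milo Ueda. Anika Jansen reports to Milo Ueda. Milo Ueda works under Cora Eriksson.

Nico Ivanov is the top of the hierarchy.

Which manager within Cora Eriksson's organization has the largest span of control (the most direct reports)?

Direct-report counts within Cora Eriksson's organization: Cora Eriksson has 1; Milo Ueda has 3. The largest is 3, held by Milo Ueda.

Milo Ueda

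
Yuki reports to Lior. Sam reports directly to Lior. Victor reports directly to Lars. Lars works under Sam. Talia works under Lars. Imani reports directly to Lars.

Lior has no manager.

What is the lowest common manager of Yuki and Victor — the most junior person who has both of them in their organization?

Yuki's chain of managers is Lior. Victor's chain of managers is Lars, Sam, Lior. The first manager that appears in both chains is Lior.

Lior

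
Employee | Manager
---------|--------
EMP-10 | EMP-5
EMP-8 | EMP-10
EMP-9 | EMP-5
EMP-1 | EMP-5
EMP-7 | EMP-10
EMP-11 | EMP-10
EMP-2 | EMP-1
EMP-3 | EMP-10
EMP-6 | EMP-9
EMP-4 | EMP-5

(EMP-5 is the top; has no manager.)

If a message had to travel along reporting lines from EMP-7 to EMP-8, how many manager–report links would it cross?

2

EMP-7 is 1 level below EMP-10, and EMP-8 is 1 level below EMP-10 (their lowest common manager). The shortest path runs up from EMP-7 to EMP-10 and back down to EMP-8: 1 + 1 = 2 links.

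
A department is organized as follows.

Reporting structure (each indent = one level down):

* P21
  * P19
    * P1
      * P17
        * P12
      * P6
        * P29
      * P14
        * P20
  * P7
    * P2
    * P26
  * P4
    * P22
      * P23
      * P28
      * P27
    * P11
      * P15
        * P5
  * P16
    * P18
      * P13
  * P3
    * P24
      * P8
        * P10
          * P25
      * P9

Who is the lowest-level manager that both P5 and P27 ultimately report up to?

P5's chain of managers is P15, P11, P4, P21. P27's chain of managers is P22, P4, P21. The first manager that appears in both chains is P4.

P4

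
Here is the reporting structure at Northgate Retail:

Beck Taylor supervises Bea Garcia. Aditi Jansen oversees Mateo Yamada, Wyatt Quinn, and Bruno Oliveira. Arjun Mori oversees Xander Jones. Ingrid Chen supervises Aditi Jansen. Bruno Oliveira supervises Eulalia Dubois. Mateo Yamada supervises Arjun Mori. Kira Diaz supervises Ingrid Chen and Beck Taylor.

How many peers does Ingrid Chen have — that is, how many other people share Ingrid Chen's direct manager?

Ingrid Chen reports to Kira Diaz. Kira Diaz's other direct reports are Beck Taylor — 1 peer.

1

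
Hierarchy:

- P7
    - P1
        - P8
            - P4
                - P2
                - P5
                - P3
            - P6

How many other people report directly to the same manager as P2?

2

P2 reports to P4. P4's other direct reports are P5, P3 — 2 peers.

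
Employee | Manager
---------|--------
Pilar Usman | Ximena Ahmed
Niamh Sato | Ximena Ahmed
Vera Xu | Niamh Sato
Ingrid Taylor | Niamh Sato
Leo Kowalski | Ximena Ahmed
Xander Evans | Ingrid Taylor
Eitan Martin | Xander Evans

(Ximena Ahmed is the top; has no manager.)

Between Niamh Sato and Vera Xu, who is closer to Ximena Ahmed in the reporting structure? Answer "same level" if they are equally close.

Niamh Sato

Niamh Sato is 1 level below Ximena Ahmed; Vera Xu is 2. Niamh Sato is higher.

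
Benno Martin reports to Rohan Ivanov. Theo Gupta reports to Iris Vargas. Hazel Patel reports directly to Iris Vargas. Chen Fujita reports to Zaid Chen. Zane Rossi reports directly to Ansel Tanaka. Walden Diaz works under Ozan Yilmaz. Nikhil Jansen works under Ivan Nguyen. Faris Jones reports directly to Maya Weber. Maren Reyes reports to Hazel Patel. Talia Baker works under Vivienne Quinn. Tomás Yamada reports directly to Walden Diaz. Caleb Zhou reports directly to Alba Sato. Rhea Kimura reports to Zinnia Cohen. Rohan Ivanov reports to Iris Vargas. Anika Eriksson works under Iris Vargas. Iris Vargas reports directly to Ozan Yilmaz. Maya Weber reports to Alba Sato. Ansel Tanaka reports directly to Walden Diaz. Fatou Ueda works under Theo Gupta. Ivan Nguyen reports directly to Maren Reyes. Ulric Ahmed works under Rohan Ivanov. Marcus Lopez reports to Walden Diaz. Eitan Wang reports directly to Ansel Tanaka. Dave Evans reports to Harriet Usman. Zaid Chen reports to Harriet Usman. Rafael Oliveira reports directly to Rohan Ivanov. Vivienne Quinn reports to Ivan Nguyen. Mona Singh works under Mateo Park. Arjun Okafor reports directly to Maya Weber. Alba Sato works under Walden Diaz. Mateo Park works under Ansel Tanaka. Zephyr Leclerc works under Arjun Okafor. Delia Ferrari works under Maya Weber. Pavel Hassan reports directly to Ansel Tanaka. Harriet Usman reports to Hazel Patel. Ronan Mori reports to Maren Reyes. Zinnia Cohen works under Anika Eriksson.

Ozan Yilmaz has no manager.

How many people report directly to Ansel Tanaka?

Ansel Tanaka directly manages Eitan Wang, Zane Rossi, Mateo Park, Pavel Hassan. That is 4 direct reports.

4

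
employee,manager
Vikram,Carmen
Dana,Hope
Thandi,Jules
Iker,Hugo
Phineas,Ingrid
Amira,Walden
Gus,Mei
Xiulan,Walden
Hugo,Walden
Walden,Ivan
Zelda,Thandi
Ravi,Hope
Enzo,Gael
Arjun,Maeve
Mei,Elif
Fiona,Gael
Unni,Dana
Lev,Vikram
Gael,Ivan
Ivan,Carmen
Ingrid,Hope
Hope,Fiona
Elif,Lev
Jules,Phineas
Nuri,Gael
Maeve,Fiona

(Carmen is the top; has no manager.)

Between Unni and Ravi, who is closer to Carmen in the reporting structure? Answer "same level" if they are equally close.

Ravi

Unni is 6 levels below Carmen; Ravi is 5. Ravi is higher.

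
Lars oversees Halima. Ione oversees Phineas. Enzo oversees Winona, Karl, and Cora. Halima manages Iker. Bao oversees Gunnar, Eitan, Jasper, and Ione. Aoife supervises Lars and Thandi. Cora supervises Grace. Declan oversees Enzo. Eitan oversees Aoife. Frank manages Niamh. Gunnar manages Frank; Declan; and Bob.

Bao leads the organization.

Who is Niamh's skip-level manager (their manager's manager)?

Niamh reports to Frank, and Frank reports to Gunnar. So Niamh's skip-level manager is Gunnar.

Gunnar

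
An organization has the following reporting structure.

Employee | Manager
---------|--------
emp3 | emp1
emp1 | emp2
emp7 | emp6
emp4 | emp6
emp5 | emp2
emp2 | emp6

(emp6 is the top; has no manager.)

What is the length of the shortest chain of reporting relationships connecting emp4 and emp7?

emp4 is 1 level below emp6, and emp7 is 1 level below emp6 (their lowest common manager). The shortest path runs up from emp4 to emp6 and back down to emp7: 1 + 1 = 2 links.

2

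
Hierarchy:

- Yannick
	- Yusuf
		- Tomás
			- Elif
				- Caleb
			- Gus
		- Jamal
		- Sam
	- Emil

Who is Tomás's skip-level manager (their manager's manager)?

Yannick

Tomás reports to Yusuf, and Yusuf reports to Yannick. So Tomás's skip-level manager is Yannick.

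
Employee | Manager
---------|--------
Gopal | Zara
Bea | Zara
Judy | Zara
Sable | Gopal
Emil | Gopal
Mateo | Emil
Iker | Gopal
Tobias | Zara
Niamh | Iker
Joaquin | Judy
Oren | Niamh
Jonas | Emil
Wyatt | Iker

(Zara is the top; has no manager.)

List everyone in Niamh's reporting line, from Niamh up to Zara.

Niamh -> Iker -> Gopal -> Zara

Niamh reports to Iker. Iker reports to Gopal. Gopal reports to Zara. Zara is at the top.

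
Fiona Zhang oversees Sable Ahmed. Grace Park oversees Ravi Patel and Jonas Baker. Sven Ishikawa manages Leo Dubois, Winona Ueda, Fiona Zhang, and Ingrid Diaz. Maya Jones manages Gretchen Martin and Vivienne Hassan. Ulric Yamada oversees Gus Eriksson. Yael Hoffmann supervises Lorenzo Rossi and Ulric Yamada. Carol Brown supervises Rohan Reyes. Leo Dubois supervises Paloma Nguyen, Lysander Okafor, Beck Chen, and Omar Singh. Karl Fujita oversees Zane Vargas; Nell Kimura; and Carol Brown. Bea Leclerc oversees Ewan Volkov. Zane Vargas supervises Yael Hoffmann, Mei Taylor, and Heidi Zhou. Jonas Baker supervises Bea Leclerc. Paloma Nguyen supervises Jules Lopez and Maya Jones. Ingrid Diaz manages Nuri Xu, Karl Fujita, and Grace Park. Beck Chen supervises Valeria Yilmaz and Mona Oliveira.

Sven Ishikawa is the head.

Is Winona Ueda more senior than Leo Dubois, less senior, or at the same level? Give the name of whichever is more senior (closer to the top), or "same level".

Both Winona Ueda and Leo Dubois are 1 level below Sven Ishikawa.

same level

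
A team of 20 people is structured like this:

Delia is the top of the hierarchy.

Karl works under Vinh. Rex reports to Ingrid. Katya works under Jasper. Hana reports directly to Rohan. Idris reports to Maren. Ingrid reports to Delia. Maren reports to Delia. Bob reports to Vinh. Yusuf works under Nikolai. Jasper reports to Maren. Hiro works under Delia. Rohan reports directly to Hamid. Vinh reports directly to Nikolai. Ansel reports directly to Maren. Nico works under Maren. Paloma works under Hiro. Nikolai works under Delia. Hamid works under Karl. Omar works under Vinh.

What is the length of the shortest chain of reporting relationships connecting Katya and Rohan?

8

Katya is 3 levels below Delia, and Rohan is 5 levels below Delia (their lowest common manager). The shortest path runs up from Katya to Delia and back down to Rohan: 3 + 5 = 8 links.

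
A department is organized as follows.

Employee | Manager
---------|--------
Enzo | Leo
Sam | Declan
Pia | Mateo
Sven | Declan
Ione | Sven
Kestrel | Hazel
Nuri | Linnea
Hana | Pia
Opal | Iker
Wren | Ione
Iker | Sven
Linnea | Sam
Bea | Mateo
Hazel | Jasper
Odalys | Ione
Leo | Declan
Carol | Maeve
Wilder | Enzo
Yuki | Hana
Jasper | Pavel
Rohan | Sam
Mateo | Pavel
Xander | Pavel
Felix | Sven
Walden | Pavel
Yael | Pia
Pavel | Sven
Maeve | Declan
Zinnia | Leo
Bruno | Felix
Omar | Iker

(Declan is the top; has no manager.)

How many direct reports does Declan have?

Declan directly manages Sven, Leo, Maeve, Sam. That is 4 direct reports.

4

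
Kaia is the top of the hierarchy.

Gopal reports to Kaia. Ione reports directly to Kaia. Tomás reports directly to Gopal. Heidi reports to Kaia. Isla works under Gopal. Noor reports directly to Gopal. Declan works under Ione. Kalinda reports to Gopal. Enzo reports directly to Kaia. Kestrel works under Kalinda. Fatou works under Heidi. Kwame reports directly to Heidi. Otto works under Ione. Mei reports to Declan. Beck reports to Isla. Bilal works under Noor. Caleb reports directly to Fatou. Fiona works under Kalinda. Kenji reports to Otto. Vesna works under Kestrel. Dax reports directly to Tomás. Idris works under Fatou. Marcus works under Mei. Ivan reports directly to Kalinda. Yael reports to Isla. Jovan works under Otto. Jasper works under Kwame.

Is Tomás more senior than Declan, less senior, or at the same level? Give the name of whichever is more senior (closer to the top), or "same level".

same level

Both Tomás and Declan are 2 levels below Kaia.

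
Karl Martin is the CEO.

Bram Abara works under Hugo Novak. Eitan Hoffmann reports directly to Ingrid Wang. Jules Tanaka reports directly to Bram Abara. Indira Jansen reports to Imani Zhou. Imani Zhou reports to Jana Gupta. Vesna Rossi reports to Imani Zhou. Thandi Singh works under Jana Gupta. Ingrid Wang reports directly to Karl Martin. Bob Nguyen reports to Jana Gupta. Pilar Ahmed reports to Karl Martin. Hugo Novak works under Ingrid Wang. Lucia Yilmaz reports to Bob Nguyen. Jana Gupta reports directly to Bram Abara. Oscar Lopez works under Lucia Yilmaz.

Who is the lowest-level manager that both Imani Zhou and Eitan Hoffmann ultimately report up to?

Ingrid Wang

Imani Zhou's chain of managers is Jana Gupta, Bram Abara, Hugo Novak, Ingrid Wang, Karl Martin. Eitan Hoffmann's chain of managers is Ingrid Wang, Karl Martin. The first manager that appears in both chains is Ingrid Wang.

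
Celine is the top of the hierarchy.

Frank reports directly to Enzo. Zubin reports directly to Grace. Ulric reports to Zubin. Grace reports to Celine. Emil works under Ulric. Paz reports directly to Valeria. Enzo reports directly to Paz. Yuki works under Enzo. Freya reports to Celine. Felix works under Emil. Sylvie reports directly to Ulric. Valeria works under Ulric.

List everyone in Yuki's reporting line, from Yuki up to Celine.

Yuki reports to Enzo. Enzo reports to Paz. Paz reports to Valeria. Valeria reports to Ulric. Ulric reports to Zubin. Zubin reports to Grace. Grace reports to Celine. Celine is at the top.

Yuki -> Enzo -> Paz -> Valeria -> Ulric -> Zubin -> Grace -> Celine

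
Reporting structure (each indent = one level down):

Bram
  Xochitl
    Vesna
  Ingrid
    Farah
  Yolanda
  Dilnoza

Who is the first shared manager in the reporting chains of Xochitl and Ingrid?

Bram

Xochitl's chain of managers is Bram. Ingrid's chain of managers is Bram. The first manager that appears in both chains is Bram.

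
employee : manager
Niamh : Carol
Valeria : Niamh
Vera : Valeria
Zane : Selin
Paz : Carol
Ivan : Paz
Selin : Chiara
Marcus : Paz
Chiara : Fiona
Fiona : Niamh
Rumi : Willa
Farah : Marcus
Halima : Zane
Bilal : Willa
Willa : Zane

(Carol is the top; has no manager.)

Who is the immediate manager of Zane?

Zane reports directly to Selin.

Selin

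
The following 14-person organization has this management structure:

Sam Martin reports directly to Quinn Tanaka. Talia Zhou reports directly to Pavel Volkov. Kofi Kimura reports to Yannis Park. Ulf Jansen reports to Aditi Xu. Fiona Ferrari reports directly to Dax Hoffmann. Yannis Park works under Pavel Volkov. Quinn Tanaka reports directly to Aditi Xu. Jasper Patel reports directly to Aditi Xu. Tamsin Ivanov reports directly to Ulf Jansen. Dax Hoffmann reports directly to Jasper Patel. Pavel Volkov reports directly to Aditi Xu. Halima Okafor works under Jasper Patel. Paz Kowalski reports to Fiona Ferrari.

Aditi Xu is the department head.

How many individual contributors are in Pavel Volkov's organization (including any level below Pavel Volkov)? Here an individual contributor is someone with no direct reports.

The people in Pavel Volkov's organization with no one reporting to them are Talia Zhou, Kofi Kimura. That is 2.

2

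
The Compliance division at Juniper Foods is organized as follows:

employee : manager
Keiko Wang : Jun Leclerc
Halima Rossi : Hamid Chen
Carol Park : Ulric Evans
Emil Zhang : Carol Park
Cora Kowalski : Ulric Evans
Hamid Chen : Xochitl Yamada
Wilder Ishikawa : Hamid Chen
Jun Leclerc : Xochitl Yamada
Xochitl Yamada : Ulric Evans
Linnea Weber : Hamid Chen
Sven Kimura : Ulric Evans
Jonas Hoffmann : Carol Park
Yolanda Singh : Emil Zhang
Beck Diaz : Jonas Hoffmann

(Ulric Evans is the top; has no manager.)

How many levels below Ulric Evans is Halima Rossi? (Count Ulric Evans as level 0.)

Chain from Halima Rossi up to Ulric Evans: Halima Rossi → Hamid Chen → Xochitl Yamada → Ulric Evans. That is 3 steps up, so Halima Rossi is 3 levels below Ulric Evans.

3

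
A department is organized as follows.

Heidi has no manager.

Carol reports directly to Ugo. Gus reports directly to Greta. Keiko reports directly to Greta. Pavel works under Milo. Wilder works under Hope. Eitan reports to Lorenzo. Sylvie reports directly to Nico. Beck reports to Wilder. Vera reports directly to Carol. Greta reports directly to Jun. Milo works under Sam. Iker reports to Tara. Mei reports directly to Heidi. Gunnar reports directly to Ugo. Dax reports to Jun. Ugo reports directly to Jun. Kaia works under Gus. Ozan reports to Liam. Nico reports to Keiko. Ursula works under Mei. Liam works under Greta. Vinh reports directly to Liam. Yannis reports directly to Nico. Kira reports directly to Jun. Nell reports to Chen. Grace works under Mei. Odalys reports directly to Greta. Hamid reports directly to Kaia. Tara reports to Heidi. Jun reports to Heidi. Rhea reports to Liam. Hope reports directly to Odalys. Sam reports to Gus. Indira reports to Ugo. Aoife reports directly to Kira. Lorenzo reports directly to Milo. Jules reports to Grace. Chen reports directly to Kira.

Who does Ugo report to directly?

Ugo reports directly to Jun.

Jun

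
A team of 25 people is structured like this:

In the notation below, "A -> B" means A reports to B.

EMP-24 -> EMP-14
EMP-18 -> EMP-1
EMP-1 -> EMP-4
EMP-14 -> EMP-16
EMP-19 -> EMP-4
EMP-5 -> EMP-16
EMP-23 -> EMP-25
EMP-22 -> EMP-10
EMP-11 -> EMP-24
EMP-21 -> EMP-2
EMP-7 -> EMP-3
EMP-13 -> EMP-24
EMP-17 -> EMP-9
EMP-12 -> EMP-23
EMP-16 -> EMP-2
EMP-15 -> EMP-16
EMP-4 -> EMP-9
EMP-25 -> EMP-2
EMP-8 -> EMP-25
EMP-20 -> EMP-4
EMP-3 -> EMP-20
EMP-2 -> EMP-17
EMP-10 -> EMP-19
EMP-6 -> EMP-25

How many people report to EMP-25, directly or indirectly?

4

EMP-25 directly manages EMP-6, EMP-23, EMP-8. EMP-6 has no reports. Under EMP-23: EMP-12 (1). EMP-8 has no reports. So EMP-25's organization is 3 direct reports plus everyone under them: 1 + 2 + 1 = 4.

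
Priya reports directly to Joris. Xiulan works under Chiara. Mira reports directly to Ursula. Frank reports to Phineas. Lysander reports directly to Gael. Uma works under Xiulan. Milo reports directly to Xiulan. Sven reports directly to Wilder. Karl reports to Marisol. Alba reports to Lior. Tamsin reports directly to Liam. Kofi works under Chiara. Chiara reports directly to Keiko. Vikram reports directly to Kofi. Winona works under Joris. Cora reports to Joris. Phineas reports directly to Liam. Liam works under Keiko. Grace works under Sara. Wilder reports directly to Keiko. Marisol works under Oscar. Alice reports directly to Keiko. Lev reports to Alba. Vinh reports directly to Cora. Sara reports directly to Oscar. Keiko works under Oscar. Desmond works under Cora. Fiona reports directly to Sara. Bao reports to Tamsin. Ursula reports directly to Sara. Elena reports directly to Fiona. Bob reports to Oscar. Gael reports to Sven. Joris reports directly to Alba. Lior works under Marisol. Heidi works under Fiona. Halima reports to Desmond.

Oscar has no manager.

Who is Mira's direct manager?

Mira reports directly to Ursula.

Ursula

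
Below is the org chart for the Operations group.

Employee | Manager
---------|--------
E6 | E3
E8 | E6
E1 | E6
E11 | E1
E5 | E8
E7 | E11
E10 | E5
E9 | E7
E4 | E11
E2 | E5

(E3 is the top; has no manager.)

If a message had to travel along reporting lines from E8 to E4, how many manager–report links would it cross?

4

E8 is 1 level below E6, and E4 is 3 levels below E6 (their lowest common manager). The shortest path runs up from E8 to E6 and back down to E4: 1 + 3 = 4 links.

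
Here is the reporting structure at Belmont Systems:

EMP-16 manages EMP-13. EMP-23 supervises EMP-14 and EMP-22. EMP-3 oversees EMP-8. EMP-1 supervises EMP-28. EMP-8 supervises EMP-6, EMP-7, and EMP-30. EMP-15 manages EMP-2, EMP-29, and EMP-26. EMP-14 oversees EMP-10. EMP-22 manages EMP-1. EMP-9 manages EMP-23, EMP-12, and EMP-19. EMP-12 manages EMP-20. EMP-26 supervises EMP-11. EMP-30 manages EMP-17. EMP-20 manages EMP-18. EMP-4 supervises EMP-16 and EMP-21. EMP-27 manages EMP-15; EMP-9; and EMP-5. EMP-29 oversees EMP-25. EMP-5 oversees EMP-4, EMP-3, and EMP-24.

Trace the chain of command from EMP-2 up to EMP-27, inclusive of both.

EMP-2 -> EMP-15 -> EMP-27

EMP-2 reports to EMP-15. EMP-15 reports to EMP-27. EMP-27 is at the top.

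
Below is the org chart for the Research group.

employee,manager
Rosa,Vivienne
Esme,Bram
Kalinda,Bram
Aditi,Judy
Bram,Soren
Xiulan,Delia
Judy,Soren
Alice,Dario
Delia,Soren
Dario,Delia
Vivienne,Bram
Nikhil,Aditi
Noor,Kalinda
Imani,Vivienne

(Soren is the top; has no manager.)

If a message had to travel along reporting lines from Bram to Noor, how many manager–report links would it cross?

Noor is in Bram's organization: the chain from Noor up to Bram is Noor → Kalinda → Bram, which is 2 links.

2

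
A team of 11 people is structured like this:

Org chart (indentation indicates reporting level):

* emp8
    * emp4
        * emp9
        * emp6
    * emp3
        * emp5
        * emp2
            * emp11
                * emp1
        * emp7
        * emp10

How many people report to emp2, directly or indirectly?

2

emp2 directly manages emp11. Under emp11: emp1 (1). That's 2 in total.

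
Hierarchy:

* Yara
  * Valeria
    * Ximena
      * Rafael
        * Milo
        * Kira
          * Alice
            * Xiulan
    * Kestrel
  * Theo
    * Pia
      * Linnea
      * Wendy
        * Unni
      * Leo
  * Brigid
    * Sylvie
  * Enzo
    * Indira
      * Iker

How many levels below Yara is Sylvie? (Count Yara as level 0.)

Chain from Sylvie up to Yara: Sylvie → Brigid → Yara. That is 2 steps up, so Sylvie is 2 levels below Yara.

2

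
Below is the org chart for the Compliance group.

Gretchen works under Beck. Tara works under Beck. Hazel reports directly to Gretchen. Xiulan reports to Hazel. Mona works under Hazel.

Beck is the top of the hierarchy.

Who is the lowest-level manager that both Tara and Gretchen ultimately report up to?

Tara's chain of managers is Beck. Gretchen's chain of managers is Beck. The first manager that appears in both chains is Beck.

Beck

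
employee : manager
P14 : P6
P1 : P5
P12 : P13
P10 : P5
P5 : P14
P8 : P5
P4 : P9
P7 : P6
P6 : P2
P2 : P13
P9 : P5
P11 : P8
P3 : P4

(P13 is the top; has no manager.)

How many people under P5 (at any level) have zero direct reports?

4

The people in P5's organization with no one reporting to them are P10, P1, P3, P11. That is 4.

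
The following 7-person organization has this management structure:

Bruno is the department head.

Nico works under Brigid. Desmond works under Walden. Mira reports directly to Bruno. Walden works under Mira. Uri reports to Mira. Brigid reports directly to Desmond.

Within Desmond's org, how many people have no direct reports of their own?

1

The only person in Desmond's organization with no one reporting to them is Nico. That is 1.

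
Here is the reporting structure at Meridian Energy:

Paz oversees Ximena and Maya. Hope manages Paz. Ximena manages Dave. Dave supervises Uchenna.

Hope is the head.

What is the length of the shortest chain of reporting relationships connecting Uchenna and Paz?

Uchenna is in Paz's organization: the chain from Uchenna up to Paz is Uchenna → Dave → Ximena → Paz, which is 3 links.

3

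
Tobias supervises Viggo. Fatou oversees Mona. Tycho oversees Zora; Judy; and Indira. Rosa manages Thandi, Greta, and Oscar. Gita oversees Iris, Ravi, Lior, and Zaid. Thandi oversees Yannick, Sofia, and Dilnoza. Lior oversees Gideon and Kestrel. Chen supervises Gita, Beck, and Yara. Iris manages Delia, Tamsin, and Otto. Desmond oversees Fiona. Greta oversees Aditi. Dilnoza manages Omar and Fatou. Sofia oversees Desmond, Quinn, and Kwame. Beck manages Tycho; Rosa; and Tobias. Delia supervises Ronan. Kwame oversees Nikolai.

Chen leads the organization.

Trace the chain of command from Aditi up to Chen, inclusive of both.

Aditi reports to Greta. Greta reports to Rosa. Rosa reports to Beck. Beck reports to Chen. Chen is at the top.

Aditi -> Greta -> Rosa -> Beck -> Chen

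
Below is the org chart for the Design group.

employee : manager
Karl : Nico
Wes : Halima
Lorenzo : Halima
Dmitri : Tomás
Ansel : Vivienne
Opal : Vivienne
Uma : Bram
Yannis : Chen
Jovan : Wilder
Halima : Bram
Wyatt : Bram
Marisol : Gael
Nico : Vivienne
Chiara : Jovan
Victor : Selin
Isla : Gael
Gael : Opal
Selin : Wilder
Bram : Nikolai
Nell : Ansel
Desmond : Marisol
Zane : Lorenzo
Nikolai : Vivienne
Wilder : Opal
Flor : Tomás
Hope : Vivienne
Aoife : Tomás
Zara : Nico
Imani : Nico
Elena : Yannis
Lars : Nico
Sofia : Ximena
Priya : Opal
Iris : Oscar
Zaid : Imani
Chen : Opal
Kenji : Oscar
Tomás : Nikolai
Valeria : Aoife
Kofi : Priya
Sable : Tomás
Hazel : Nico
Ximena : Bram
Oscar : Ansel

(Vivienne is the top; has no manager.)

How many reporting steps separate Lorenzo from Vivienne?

4

Chain from Lorenzo up to Vivienne: Lorenzo → Halima → Bram → Nikolai → Vivienne. That is 4 steps up, so Lorenzo is 4 levels below Vivienne.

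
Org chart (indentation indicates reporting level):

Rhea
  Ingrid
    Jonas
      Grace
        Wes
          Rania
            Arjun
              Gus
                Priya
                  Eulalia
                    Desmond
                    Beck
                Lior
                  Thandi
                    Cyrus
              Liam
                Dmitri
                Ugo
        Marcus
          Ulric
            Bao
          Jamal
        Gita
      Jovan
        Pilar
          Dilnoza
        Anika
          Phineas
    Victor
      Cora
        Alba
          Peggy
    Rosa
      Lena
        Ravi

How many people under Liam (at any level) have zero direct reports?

The people in Liam's organization with no one reporting to them are Ugo, Dmitri. That is 2.

2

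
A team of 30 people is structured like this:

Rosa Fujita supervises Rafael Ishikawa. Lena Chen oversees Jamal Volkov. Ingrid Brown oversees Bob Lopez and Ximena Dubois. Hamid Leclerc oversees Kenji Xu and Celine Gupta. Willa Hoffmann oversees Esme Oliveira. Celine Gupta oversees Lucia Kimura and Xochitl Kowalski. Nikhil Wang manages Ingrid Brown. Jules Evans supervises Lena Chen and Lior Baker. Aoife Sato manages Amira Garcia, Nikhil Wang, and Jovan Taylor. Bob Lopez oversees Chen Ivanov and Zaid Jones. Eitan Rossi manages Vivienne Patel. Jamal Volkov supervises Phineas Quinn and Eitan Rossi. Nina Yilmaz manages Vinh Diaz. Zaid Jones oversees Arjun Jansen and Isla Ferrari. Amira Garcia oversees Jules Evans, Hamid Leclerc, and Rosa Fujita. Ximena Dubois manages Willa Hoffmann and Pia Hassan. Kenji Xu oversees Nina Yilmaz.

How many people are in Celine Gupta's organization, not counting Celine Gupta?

2

Celine Gupta directly manages Lucia Kimura, Xochitl Kowalski. Lucia Kimura has no reports. Xochitl Kowalski has no reports. So Celine Gupta's organization is 2 direct reports plus everyone under them: 1 + 1 = 2.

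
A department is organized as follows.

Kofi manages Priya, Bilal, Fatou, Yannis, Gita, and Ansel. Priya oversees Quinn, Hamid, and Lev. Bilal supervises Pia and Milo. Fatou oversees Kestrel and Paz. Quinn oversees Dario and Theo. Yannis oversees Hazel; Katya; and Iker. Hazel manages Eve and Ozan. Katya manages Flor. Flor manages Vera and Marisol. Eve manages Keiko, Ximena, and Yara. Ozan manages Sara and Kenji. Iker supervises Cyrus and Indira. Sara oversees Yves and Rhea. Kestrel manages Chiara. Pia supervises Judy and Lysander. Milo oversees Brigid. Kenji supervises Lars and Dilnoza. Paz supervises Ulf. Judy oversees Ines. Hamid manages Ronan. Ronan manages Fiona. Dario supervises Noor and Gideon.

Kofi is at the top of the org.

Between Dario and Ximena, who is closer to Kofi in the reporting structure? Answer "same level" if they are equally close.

Dario is 3 levels below Kofi; Ximena is 4. Dario is higher.

Dario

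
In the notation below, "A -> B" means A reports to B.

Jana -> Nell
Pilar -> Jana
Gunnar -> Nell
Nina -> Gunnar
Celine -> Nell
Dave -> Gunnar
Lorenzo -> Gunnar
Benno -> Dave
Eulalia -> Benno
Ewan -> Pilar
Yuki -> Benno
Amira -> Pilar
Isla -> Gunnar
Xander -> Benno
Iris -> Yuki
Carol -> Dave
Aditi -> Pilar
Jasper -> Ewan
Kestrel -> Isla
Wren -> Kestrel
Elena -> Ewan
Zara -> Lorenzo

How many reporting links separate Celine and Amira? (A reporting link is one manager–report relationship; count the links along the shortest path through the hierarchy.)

Celine is 1 level below Nell, and Amira is 3 levels below Nell (their lowest common manager). The shortest path runs up from Celine to Nell and back down to Amira: 1 + 3 = 4 links.

4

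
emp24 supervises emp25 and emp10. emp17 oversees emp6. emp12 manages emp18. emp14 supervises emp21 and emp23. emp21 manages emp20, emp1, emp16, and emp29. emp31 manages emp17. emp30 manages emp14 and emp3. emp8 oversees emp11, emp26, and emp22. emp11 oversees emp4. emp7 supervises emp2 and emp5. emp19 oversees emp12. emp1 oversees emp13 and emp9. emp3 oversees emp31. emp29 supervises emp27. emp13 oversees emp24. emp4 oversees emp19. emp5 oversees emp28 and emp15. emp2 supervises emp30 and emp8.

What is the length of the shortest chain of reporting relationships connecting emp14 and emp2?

emp14 is in emp2's organization: the chain from emp14 up to emp2 is emp14 → emp30 → emp2, which is 2 links.

2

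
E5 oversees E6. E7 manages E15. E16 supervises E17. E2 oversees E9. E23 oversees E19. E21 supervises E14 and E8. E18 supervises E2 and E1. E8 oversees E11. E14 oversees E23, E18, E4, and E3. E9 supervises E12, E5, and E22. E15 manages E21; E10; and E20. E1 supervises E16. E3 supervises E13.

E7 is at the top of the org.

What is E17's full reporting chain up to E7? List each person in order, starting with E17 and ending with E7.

E17 reports to E16. E16 reports to E1. E1 reports to E18. E18 reports to E14. E14 reports to E21. E21 reports to E15. E15 reports to E7. E7 is at the top.

E17 -> E16 -> E1 -> E18 -> E14 -> E21 -> E15 -> E7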